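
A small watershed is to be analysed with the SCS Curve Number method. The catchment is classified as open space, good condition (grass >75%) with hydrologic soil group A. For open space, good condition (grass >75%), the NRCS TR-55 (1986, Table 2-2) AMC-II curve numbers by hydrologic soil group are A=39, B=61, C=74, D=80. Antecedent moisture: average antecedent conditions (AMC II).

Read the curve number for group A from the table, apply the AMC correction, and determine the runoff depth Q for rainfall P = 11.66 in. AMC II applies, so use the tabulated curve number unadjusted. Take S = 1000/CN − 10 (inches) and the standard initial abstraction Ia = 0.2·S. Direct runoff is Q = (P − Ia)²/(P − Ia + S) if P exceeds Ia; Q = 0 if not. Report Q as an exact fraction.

Q = 276789769/91917150 in ≈ 3.011 in

NRCS table: open space, good condition (grass >75%), soil group A → CN(II) = 39
CN(II) = 39; AMC II needs no correction.
Max retention: S = 1000/39 − 10 = 610/39 in (≈ 15.641 in)
Ia = 0.2S: 0.2·15.641 = 3.128 in (exactly 122/39)
Excess rainfall: 11.660 − 3.128 = 8.532 in; P > Ia so Q > 0
Q = (16637/1950)²/((16637/1950) + 610/39) = (276789769/3802500)/(47137/1950) = 276789769/91917150 in ≈ 3.011 in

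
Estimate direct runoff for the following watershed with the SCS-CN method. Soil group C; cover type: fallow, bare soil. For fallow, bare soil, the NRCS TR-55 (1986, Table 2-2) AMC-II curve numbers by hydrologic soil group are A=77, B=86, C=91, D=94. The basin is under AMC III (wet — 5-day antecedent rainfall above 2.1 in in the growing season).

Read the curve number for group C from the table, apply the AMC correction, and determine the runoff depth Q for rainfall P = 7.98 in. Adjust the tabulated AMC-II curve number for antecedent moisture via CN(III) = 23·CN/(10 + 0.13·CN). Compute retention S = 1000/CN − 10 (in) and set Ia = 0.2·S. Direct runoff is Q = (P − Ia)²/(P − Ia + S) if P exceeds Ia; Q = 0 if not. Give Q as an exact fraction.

Q = 227484258483/30387115850 in ≈ 7.486 in

NRCS table: fallow, bare soil, soil group C → CN(II) = 91
Adjust CN=91 to AMC III: 23·91/(10 + 0.13·91) → 2093 ÷ (2183/100) = 209300/2183 ≈ 95.877
S = 1000/(209300/2183) − 10 = 900/2093 in ≈ 0.430 in
Initial abstraction Ia = S/5 = (900/2093)/5 = 180/2093 ≈ 0.086 in
Excess rainfall: 7.980 − 0.086 = 7.894 in; P > Ia so Q > 0
Q: (826107/104650)² ÷ (871107/104650) = 227484258483/30387115850 in (≈ 7.486 in)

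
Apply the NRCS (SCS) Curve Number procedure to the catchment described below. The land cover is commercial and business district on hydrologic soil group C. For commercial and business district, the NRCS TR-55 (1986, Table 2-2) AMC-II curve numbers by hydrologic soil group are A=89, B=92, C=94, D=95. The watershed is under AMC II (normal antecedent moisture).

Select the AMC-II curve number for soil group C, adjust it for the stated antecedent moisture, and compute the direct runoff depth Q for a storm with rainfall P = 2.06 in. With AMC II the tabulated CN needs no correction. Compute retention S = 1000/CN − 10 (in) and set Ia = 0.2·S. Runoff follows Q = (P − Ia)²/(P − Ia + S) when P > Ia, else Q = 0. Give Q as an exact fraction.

Q = 20620681/14196350 in ≈ 1.453 in

NRCS table: commercial and business district, soil group C → CN(II) = 94
AMC II — tabulated CN = 94 applies directly.
Max retention: S = 1000/94 − 10 = 30/47 in (≈ 0.638 in)
Initial abstraction Ia = S/5 = (30/47)/5 = 6/47 ≈ 0.128 in
Since P=2.060 > Ia=0.128: effective rainfall P−Ia = 4541/2350 in
Q: (4541/2350)² ÷ (6041/2350) = 20620681/14196350 in (≈ 1.453 in)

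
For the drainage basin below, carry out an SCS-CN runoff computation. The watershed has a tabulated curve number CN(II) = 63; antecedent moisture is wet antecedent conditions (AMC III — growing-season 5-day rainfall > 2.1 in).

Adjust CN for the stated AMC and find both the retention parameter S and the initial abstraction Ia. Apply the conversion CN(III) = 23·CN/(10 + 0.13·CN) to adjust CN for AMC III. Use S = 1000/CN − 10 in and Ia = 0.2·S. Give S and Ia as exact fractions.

S = 3700/1449 in ≈ 2.553 in; Ia = 740/1449 in ≈ 0.511 in

Wet (AMC III): CN(III) = 23·63/(10 + 0.13·63) = 1449/(1819/100) = 144900/1819 ≈ 79.659
S = 1000/(144900/1819) − 10 = 3700/1449 in ≈ 2.553 in
Ia = 0.2·(3700/1449) = 740/1449 in ≈ 0.511 in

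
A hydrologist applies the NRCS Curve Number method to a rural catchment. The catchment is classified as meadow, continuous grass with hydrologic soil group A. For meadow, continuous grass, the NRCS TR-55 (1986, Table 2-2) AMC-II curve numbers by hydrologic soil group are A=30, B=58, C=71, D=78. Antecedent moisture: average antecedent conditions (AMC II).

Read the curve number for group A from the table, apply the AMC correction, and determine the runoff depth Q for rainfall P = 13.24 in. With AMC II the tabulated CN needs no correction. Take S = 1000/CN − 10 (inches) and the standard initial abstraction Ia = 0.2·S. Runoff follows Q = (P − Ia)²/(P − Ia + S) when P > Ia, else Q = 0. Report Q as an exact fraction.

NRCS table: meadow, continuous grass, soil group A → CN(II) = 30
CN(II) = 30; AMC II needs no correction.
Retention S: 1000/CN − 10 with CN=30.000 → S = 70/3 ≈ 23.333 in
Ia = 0.2·(70/3) = 14/3 in ≈ 4.667 in
Excess rainfall: 13.240 − 4.667 = 8.573 in; P > Ia so Q > 0
Q = (643/75)²/((643/75) + 70/3) = (413449/5625)/(2393/75) = 413449/179475 in ≈ 2.304 in

Q = 413449/179475 in ≈ 2.304 in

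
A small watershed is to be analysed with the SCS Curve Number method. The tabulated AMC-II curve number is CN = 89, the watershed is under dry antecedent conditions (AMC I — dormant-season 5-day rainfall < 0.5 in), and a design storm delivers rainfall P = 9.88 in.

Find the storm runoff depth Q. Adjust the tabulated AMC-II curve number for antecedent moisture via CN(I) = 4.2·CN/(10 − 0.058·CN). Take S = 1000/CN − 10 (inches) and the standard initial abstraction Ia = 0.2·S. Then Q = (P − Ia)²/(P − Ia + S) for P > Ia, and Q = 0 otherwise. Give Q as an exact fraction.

CN(I) from CN(II)=89: (4.2·89)/(10 − 0.058·89) = 186900/2419 ≈ 77.263
Max retention: S = 1000/(186900/2419) − 10 = 5500/1869 in (≈ 2.943 in)
Ia = 0.2·(5500/1869) = 1100/1869 in ≈ 0.589 in
Excess rainfall: 9.880 − 0.589 = 9.291 in; P > Ia so Q > 0
Q: (434143/46725)² ÷ (571643/46725) = 188480144449/26710019175 in (≈ 7.057 in)

Q = 188480144449/26710019175 in ≈ 7.057 in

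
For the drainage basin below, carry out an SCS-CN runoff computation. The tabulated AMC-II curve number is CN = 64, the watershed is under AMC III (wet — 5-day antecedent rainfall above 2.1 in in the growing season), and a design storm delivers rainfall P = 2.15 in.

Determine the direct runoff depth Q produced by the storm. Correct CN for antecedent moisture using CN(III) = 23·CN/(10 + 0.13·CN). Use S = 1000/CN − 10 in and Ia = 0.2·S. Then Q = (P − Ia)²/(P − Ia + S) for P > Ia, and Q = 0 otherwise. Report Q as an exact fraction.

Q = 145924/217235 in ≈ 0.672 in

CN(III) from CN(II)=64: (23·64)/(10 + 0.13·64) = 18400/229 ≈ 80.349
Retention S: 1000/CN − 10 with CN=80.349 → S = 225/92 ≈ 2.446 in
Initial abstraction Ia = S/5 = (225/92)/5 = 45/92 ≈ 0.489 in
P − Ia = 2.150 − 0.489 = 191/115 ≈ 1.661 in (> 0, runoff occurs)
Runoff Q = (P−Ia)²/(P−Ia+S) = (1.661)²/(1.661+2.446) = 145924/217235 ≈ 0.672 in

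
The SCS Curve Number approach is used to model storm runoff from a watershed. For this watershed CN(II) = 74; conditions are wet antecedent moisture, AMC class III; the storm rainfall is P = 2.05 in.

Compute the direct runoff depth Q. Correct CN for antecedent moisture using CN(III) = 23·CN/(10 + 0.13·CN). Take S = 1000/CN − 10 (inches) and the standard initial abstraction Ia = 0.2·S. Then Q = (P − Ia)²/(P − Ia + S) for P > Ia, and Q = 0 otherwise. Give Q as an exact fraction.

Wet (AMC III): CN(III) = 23·74/(10 + 0.13·74) = 1702/(981/50) = 85100/981 ≈ 86.748
Retention S: 1000/CN − 10 with CN=86.748 → S = 1300/851 ≈ 1.528 in
Ia = 0.2·(1300/851) = 260/851 in ≈ 0.306 in
Excess rainfall: 2.050 − 0.306 = 1.744 in; P > Ia so Q > 0
Q: (29691/17020)² ÷ (55691/17020) = 881555481/947860820 in (≈ 0.930 in)

Q = 881555481/947860820 in ≈ 0.930 in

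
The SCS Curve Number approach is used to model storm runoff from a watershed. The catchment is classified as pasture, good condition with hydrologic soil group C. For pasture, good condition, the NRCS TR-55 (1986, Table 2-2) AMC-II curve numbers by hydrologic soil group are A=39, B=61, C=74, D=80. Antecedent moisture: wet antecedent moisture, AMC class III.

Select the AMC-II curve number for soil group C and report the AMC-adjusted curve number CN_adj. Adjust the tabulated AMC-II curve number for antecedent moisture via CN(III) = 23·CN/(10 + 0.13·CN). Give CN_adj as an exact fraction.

CN_adj = 85100/981 ≈ 86.748

NRCS table: pasture, good condition, soil group C → CN(II) = 74
Adjust CN=74 to AMC III: 23·74/(10 + 0.13·74) → 1702 ÷ (981/50) = 85100/981 ≈ 86.748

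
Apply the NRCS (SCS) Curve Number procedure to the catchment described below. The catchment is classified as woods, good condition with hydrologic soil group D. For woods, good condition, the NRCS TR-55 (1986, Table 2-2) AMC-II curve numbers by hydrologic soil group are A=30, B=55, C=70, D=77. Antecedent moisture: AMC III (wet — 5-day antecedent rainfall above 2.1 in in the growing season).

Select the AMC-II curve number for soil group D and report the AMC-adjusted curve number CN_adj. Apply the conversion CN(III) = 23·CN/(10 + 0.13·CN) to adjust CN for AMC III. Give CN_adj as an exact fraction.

CN_adj = 7700/87 ≈ 88.506

NRCS table: woods, good condition, soil group D → CN(II) = 77
Adjust CN=77 to AMC III: 23·77/(10 + 0.13·77) → 1771 ÷ (2001/100) = 7700/87 ≈ 88.506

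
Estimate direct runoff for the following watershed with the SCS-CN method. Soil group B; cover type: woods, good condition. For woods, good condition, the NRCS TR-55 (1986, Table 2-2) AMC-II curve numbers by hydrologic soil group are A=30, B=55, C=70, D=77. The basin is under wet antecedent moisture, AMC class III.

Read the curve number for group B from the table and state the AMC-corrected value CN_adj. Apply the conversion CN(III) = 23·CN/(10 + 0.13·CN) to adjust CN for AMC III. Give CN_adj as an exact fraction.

CN_adj = 25300/343 ≈ 73.761

NRCS table: woods, good condition, soil group B → CN(II) = 55
Adjust CN=55 to AMC III: 23·55/(10 + 0.13·55) → 1265 ÷ (343/20) = 25300/343 ≈ 73.761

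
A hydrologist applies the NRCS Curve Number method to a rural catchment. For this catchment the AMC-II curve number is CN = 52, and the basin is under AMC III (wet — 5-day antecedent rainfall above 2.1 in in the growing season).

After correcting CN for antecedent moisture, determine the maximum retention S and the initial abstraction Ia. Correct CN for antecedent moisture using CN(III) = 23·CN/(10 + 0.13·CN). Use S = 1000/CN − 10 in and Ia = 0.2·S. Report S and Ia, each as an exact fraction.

Adjust CN=52 to AMC III: 23·52/(10 + 0.13·52) → 1196 ÷ (419/25) = 29900/419 ≈ 71.360
Max retention: S = 1000/(29900/419) − 10 = 1200/299 in (≈ 4.013 in)
Ia = 0.2·(1200/299) = 240/299 in ≈ 0.803 in

S = 1200/299 in ≈ 4.013 in; Ia = 240/299 in ≈ 0.803 in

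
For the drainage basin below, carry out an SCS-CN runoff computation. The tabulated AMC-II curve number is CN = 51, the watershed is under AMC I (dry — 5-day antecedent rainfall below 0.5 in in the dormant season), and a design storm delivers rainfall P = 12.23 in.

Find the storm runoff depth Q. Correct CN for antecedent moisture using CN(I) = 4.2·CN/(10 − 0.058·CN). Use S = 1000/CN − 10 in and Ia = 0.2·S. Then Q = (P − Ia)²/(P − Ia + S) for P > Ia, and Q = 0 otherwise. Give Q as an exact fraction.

Q = 13716860161/7146920700 in ≈ 1.919 in

CN(I) from CN(II)=51: (4.2·51)/(10 − 0.058·51) = 15300/503 ≈ 30.417
Retention S: 1000/CN − 10 with CN=30.417 → S = 3500/153 ≈ 22.876 in
Initial abstraction Ia = S/5 = (3500/153)/5 = 700/153 ≈ 4.575 in
P − Ia = 12.230 − 4.575 = 117119/15300 ≈ 7.655 in (> 0, runoff occurs)
Q = (117119/15300)²/((117119/15300) + 3500/153) = (13716860161/234090000)/(467119/15300) = 13716860161/7146920700 in ≈ 1.919 in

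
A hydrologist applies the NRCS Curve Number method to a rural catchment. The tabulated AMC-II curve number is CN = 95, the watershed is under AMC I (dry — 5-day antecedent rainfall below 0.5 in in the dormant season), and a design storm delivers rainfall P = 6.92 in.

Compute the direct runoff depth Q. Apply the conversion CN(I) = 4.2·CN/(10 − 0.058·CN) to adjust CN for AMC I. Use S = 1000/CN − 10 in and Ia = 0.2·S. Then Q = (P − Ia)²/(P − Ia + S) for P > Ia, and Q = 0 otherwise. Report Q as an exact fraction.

Q = 4425841729/788294325 in ≈ 5.614 in

CN(I) from CN(II)=95: (4.2·95)/(10 − 0.058·95) = 39900/449 ≈ 88.864
Retention S: 1000/CN − 10 with CN=88.864 → S = 500/399 ≈ 1.253 in
Initial abstraction Ia = S/5 = (500/399)/5 = 100/399 ≈ 0.251 in
Excess rainfall: 6.920 − 0.251 = 6.669 in; P > Ia so Q > 0
Runoff Q = (P−Ia)²/(P−Ia+S) = (6.669)²/(6.669+1.253) = 4425841729/788294325 ≈ 5.614 in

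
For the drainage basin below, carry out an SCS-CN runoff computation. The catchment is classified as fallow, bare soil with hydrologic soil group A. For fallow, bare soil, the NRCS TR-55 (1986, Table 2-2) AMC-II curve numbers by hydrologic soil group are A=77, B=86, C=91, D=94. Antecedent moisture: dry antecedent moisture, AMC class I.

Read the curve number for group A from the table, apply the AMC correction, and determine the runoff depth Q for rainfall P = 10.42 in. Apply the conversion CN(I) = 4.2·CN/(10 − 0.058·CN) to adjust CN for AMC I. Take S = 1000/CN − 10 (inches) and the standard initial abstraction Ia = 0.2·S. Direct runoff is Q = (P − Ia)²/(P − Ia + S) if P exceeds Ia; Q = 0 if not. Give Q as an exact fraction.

Q = 529193686849/105303648450 in ≈ 5.025 in

NRCS table: fallow, bare soil, soil group A → CN(II) = 77
Dry (AMC I): CN(I) = 4.2·77/(10 − 0.058·77) = (1617/5)/(2767/500) = 161700/2767 ≈ 58.439
S = 1000/(161700/2767) − 10 = 11500/1617 in ≈ 7.112 in
Ia = 0.2·(11500/1617) = 2300/1617 in ≈ 1.422 in
P − Ia = 10.420 − 1.422 = 727457/80850 ≈ 8.998 in (> 0, runoff occurs)
Runoff Q = (P−Ia)²/(P−Ia+S) = (8.998)²/(8.998+7.112) = 529193686849/105303648450 ≈ 5.025 in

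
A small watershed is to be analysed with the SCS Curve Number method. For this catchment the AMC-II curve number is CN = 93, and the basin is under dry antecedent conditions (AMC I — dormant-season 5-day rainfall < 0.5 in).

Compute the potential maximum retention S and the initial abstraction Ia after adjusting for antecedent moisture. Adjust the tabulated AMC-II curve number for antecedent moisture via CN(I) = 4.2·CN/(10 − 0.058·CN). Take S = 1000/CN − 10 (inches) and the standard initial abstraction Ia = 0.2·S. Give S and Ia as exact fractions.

S = 500/279 in ≈ 1.792 in; Ia = 100/279 in ≈ 0.358 in

Dry (AMC I): CN(I) = 4.2·93/(10 − 0.058·93) = (1953/5)/(2303/500) = 27900/329 ≈ 84.802
Retention S: 1000/CN − 10 with CN=84.802 → S = 500/279 ≈ 1.792 in
Initial abstraction Ia = S/5 = (500/279)/5 = 100/279 ≈ 0.358 in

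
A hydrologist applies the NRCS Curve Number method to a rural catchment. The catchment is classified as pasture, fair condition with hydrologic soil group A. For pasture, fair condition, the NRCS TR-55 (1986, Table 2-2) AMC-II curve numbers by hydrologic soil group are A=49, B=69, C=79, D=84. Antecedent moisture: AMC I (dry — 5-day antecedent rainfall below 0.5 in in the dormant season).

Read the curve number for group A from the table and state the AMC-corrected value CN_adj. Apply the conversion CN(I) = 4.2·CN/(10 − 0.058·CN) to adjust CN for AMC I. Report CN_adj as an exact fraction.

NRCS table: pasture, fair condition, soil group A → CN(II) = 49
CN(I) from CN(II)=49: (4.2·49)/(10 − 0.058·49) = 34300/1193 ≈ 28.751

CN_adj = 34300/1193 ≈ 28.751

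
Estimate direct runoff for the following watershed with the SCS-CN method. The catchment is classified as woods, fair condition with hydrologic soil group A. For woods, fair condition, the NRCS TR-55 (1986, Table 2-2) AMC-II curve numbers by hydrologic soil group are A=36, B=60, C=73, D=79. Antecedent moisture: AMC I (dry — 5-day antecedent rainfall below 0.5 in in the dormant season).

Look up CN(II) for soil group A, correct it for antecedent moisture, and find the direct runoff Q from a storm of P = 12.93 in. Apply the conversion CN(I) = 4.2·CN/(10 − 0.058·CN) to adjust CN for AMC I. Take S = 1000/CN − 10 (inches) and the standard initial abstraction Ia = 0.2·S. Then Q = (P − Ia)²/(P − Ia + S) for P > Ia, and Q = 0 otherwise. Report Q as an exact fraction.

NRCS table: woods, fair condition, soil group A → CN(II) = 36
CN(I) from CN(II)=36: (4.2·36)/(10 − 0.058·36) = 18900/989 ≈ 19.110
Max retention: S = 1000/(18900/989) − 10 = 8000/189 in (≈ 42.328 in)
Ia = 0.2S: 0.2·42.328 = 8.466 in (exactly 1600/189)
P − Ia = 12.930 − 8.466 = 84377/18900 ≈ 4.464 in (> 0, runoff occurs)
Runoff Q = (P−Ia)²/(P−Ia+S) = (4.464)²/(4.464+42.328) = 7119478129/16714725300 ≈ 0.426 in

Q = 7119478129/16714725300 in ≈ 0.426 in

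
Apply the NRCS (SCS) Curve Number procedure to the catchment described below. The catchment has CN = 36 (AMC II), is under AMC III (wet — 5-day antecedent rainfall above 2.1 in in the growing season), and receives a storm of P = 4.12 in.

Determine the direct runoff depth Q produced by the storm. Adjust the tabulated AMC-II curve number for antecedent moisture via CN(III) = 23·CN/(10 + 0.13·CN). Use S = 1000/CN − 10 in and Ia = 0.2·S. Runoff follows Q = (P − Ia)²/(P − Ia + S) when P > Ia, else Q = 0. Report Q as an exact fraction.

Wet (AMC III): CN(III) = 23·36/(10 + 0.13·36) = 828/(367/25) = 20700/367 ≈ 56.403
Retention S: 1000/CN − 10 with CN=56.403 → S = 1600/207 ≈ 7.729 in
Ia = 0.2·(1600/207) = 320/207 in ≈ 1.546 in
Since P=4.120 > Ia=1.546: effective rainfall P−Ia = 13321/5175 in
Q: (13321/5175)² ÷ (53321/5175) = 177449041/275936175 in (≈ 0.643 in)

Q = 177449041/275936175 in ≈ 0.643 in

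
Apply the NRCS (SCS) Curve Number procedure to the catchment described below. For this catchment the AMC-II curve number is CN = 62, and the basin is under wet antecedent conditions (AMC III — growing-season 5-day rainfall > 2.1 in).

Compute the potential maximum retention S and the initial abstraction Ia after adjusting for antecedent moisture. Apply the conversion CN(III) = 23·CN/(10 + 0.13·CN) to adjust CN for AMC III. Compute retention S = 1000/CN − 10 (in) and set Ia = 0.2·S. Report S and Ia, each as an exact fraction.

Adjust CN=62 to AMC III: 23·62/(10 + 0.13·62) → 1426 ÷ (903/50) = 71300/903 ≈ 78.959
Max retention: S = 1000/(71300/903) − 10 = 1900/713 in (≈ 2.665 in)
Ia = 0.2·(1900/713) = 380/713 in ≈ 0.533 in

S = 1900/713 in ≈ 2.665 in; Ia = 380/713 in ≈ 0.533 in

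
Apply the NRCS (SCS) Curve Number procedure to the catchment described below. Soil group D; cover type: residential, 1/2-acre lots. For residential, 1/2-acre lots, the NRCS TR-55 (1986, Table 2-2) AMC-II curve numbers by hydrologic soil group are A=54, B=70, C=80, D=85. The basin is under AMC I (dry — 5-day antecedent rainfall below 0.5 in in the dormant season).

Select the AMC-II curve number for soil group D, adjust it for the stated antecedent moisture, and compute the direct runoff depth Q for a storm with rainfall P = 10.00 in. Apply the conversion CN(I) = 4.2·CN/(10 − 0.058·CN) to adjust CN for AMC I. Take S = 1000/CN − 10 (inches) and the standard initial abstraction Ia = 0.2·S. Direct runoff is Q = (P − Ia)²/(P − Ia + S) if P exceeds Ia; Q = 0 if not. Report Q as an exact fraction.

NRCS table: residential, 1/2-acre lots, soil group D → CN(II) = 85
Adjust CN=85 to AMC I: 4.2·85/(10 − 0.058·85) → 357 ÷ (507/100) = 11900/169 ≈ 70.414
Max retention: S = 1000/(11900/169) − 10 = 500/119 in (≈ 4.202 in)
Initial abstraction Ia = S/5 = (500/119)/5 = 100/119 ≈ 0.840 in
Excess rainfall: 10.000 − 0.840 = 9.160 in; P > Ia so Q > 0
Q: (1090/119)² ÷ (1590/119) = 118810/18921 in (≈ 6.279 in)

Q = 118810/18921 in ≈ 6.279 in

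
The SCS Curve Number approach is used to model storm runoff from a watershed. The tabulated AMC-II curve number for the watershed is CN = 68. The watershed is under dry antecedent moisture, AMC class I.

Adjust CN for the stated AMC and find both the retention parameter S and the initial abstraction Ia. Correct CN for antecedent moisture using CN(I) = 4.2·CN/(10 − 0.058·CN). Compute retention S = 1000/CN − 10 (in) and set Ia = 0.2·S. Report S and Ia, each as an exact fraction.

S = 4000/357 in ≈ 11.204 in; Ia = 800/357 in ≈ 2.241 in

Adjust CN=68 to AMC I: 4.2·68/(10 − 0.058·68) → (1428/5) ÷ (757/125) = 35700/757 ≈ 47.160
Retention S: 1000/CN − 10 with CN=47.160 → S = 4000/357 ≈ 11.204 in
Ia = 0.2S: 0.2·11.204 = 2.241 in (exactly 800/357)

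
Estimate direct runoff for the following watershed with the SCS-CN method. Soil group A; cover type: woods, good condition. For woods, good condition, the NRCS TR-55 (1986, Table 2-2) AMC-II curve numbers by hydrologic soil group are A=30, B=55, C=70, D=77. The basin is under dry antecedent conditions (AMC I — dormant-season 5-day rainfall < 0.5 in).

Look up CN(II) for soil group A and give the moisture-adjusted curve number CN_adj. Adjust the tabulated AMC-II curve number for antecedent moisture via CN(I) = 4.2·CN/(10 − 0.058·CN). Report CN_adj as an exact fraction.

CN_adj = 900/59 ≈ 15.254

NRCS table: woods, good condition, soil group A → CN(II) = 30
Dry (AMC I): CN(I) = 4.2·30/(10 − 0.058·30) = 126/(413/50) = 900/59 ≈ 15.254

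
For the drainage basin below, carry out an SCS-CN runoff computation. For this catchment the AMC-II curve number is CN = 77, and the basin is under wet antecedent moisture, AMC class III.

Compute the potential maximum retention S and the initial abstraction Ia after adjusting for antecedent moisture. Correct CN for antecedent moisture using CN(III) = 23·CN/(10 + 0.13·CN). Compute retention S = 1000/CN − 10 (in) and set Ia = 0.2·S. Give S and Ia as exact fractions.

S = 100/77 in ≈ 1.299 in; Ia = 20/77 in ≈ 0.260 in

Wet (AMC III): CN(III) = 23·77/(10 + 0.13·77) = 1771/(2001/100) = 7700/87 ≈ 88.506
Max retention: S = 1000/(7700/87) − 10 = 100/77 in (≈ 1.299 in)
Initial abstraction Ia = S/5 = (100/77)/5 = 20/77 ≈ 0.260 in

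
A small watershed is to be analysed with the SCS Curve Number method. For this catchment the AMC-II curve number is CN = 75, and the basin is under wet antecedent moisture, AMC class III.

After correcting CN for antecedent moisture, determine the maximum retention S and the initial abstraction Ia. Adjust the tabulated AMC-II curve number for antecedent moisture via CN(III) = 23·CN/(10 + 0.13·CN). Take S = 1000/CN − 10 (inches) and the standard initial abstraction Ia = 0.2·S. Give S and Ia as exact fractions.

CN(III) from CN(II)=75: (23·75)/(10 + 0.13·75) = 6900/79 ≈ 87.342
Max retention: S = 1000/(6900/79) − 10 = 100/69 in (≈ 1.449 in)
Ia = 0.2S: 0.2·1.449 = 0.290 in (exactly 20/69)

S = 100/69 in ≈ 1.449 in; Ia = 20/69 in ≈ 0.290 in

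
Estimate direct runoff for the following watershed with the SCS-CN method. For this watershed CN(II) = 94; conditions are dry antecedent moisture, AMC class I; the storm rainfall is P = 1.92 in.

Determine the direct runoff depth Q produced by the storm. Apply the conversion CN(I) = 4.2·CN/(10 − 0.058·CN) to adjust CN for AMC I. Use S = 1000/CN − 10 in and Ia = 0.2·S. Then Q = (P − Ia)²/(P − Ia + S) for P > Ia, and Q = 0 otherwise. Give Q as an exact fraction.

Q = 11042329/13258700 in ≈ 0.833 in

Dry (AMC I): CN(I) = 4.2·94/(10 − 0.058·94) = (1974/5)/(1137/250) = 32900/379 ≈ 86.807
S = 1000/(32900/379) − 10 = 500/329 in ≈ 1.520 in
Ia = 0.2·(500/329) = 100/329 in ≈ 0.304 in
Excess rainfall: 1.920 − 0.304 = 1.616 in; P > Ia so Q > 0
Runoff Q = (P−Ia)²/(P−Ia+S) = (1.616)²/(1.616+1.520) = 11042329/13258700 ≈ 0.833 in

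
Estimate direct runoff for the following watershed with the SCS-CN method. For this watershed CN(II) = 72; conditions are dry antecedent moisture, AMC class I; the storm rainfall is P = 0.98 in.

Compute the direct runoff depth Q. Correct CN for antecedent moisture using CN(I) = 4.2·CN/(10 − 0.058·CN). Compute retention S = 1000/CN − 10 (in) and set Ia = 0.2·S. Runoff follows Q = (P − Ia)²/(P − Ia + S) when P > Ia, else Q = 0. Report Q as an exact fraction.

CN(I) from CN(II)=72: (4.2·72)/(10 − 0.058·72) = 675/13 ≈ 51.923
Max retention: S = 1000/(675/13) − 10 = 250/27 in (≈ 9.259 in)
Ia = 0.2·(250/27) = 50/27 in ≈ 1.852 in
P = 0.980 ≤ Ia = 1.852 in: entire storm abstracted, Q = 0.

Q = 0 in ≈ 0.000 in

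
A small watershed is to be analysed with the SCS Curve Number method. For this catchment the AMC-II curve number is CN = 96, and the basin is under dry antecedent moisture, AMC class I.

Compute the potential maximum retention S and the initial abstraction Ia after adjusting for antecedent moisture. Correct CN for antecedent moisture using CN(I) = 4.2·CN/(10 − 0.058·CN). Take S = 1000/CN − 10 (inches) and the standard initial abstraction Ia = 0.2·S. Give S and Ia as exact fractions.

S = 125/126 in ≈ 0.992 in; Ia = 25/126 in ≈ 0.198 in

CN(I) from CN(II)=96: (4.2·96)/(10 − 0.058·96) = 25200/277 ≈ 90.975
Retention S: 1000/CN − 10 with CN=90.975 → S = 125/126 ≈ 0.992 in
Ia = 0.2·(125/126) = 25/126 in ≈ 0.198 in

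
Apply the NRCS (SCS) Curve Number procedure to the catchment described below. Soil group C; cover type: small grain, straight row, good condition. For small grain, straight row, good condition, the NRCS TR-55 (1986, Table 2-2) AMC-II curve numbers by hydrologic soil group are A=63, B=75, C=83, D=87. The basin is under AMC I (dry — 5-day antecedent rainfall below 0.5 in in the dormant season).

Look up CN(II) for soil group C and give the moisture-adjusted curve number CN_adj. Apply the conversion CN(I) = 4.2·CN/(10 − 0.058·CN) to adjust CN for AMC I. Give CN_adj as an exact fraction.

CN_adj = 174300/2593 ≈ 67.219

NRCS table: small grain, straight row, good condition, soil group C → CN(II) = 83
Adjust CN=83 to AMC I: 4.2·83/(10 − 0.058·83) → (1743/5) ÷ (2593/500) = 174300/2593 ≈ 67.219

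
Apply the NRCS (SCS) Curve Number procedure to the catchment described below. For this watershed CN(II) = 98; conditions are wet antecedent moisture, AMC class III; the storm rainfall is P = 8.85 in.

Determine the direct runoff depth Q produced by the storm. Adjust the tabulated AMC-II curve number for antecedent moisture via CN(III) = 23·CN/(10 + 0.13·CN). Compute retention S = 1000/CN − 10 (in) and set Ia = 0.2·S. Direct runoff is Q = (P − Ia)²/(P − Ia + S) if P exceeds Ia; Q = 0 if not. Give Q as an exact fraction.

Q = 39632448241/4532320660 in ≈ 8.744 in

Wet (AMC III): CN(III) = 23·98/(10 + 0.13·98) = 2254/(1137/50) = 112700/1137 ≈ 99.120
Retention S: 1000/CN − 10 with CN=99.120 → S = 100/1127 ≈ 0.089 in
Initial abstraction Ia = S/5 = (100/1127)/5 = 20/1127 ≈ 0.018 in
Since P=8.850 > Ia=0.018: effective rainfall P−Ia = 199079/22540 in
Q: (199079/22540)² ÷ (201079/22540) = 39632448241/4532320660 in (≈ 8.744 in)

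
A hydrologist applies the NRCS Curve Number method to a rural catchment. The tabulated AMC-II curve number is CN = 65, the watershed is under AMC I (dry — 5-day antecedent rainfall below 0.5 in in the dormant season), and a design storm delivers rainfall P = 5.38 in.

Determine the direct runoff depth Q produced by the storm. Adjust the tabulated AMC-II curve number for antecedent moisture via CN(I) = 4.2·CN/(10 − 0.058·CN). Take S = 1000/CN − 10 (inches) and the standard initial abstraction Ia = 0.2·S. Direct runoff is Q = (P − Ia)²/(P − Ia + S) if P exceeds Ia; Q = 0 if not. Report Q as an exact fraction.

Q = 30151081/59457450 in ≈ 0.507 in

Adjust CN=65 to AMC I: 4.2·65/(10 − 0.058·65) → 273 ÷ (623/100) = 3900/89 ≈ 43.820
S = 1000/(3900/89) − 10 = 500/39 in ≈ 12.821 in
Ia = 0.2·(500/39) = 100/39 in ≈ 2.564 in
Excess rainfall: 5.380 − 2.564 = 2.816 in; P > Ia so Q > 0
Q = (5491/1950)²/((5491/1950) + 500/39) = (30151081/3802500)/(30491/1950) = 30151081/59457450 in ≈ 0.507 in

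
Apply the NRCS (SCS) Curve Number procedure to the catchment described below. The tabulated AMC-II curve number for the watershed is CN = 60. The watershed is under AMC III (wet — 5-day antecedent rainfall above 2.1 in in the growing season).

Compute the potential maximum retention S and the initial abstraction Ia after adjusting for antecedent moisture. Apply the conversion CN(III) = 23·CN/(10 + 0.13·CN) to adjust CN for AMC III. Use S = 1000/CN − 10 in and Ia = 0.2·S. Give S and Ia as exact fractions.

S = 200/69 in ≈ 2.899 in; Ia = 40/69 in ≈ 0.580 in

Adjust CN=60 to AMC III: 23·60/(10 + 0.13·60) → 1380 ÷ (89/5) = 6900/89 ≈ 77.528
Retention S: 1000/CN − 10 with CN=77.528 → S = 200/69 ≈ 2.899 in
Ia = 0.2S: 0.2·2.899 = 0.580 in (exactly 40/69)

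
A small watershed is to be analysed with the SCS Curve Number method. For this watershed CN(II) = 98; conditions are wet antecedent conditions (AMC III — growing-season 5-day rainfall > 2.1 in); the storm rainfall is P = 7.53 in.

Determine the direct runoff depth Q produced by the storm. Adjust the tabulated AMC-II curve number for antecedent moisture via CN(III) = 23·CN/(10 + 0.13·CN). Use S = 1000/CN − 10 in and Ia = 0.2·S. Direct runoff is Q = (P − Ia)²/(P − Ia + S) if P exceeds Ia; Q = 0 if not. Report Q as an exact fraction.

Wet (AMC III): CN(III) = 23·98/(10 + 0.13·98) = 2254/(1137/50) = 112700/1137 ≈ 99.120
S = 1000/(112700/1137) − 10 = 100/1127 in ≈ 0.089 in
Ia = 0.2S: 0.2·0.089 = 0.018 in (exactly 20/1127)
Since P=7.530 > Ia=0.018: effective rainfall P−Ia = 846631/112700 in
Q = (846631/112700)²/((846631/112700) + 100/1127) = (716784050161/12701290000)/(856631/112700) = 716784050161/96542313700 in ≈ 7.425 in

Q = 716784050161/96542313700 in ≈ 7.425 in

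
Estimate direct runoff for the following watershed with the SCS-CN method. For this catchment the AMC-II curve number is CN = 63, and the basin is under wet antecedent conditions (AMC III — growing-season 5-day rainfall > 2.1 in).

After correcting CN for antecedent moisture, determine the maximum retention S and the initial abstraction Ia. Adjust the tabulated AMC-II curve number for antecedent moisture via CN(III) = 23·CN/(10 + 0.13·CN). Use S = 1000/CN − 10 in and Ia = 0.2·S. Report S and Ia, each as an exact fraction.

CN(III) from CN(II)=63: (23·63)/(10 + 0.13·63) = 144900/1819 ≈ 79.659
S = 1000/(144900/1819) − 10 = 3700/1449 in ≈ 2.553 in
Ia = 0.2·(3700/1449) = 740/1449 in ≈ 0.511 in

S = 3700/1449 in ≈ 2.553 in; Ia = 740/1449 in ≈ 0.511 in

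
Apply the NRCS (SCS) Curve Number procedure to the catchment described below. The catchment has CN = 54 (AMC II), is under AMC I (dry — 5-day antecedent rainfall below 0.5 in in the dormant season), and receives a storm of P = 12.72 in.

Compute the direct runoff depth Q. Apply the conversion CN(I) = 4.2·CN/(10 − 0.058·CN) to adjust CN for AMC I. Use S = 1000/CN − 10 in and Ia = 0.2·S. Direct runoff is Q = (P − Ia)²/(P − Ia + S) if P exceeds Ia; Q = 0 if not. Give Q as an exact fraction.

Q = 7540656818/2908043775 in ≈ 2.593 in

CN(I) from CN(II)=54: (4.2·54)/(10 − 0.058·54) = 56700/1717 ≈ 33.023
Max retention: S = 1000/(56700/1717) − 10 = 11500/567 in (≈ 20.282 in)
Initial abstraction Ia = S/5 = (11500/567)/5 = 2300/567 ≈ 4.056 in
P − Ia = 12.720 − 4.056 = 122806/14175 ≈ 8.664 in (> 0, runoff occurs)
Runoff Q = (P−Ia)²/(P−Ia+S) = (8.664)²/(8.664+20.282) = 7540656818/2908043775 ≈ 2.593 in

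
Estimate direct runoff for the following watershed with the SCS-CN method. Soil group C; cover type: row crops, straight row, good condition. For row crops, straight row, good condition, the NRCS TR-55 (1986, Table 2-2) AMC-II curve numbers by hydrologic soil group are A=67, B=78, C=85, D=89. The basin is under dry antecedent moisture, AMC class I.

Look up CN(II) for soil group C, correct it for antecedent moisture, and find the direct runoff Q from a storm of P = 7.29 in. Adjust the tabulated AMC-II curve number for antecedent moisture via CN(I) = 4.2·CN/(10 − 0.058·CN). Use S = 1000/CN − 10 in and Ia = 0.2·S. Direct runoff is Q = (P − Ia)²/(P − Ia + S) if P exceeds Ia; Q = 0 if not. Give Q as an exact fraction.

NRCS table: row crops, straight row, good condition, soil group C → CN(II) = 85
CN(I) from CN(II)=85: (4.2·85)/(10 − 0.058·85) = 11900/169 ≈ 70.414
S = 1000/(11900/169) − 10 = 500/119 in ≈ 4.202 in
Ia = 0.2S: 0.2·4.202 = 0.840 in (exactly 100/119)
Since P=7.290 > Ia=0.840: effective rainfall P−Ia = 76751/11900 in
Q = (76751/11900)²/((76751/11900) + 500/119) = (5890716001/141610000)/(126751/11900) = 5890716001/1508336900 in ≈ 3.905 in

Q = 5890716001/1508336900 in ≈ 3.905 in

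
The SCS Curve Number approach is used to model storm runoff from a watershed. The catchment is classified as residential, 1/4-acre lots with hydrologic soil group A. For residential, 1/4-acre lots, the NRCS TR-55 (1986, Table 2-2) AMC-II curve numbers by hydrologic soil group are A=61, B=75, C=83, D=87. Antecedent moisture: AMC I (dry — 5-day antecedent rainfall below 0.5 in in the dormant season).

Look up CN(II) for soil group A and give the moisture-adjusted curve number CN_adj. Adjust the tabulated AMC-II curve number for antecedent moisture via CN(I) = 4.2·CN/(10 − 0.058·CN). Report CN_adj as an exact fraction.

NRCS table: residential, 1/4-acre lots, soil group A → CN(II) = 61
Dry (AMC I): CN(I) = 4.2·61/(10 − 0.058·61) = (1281/5)/(3231/500) = 42700/1077 ≈ 39.647

CN_adj = 42700/1077 ≈ 39.647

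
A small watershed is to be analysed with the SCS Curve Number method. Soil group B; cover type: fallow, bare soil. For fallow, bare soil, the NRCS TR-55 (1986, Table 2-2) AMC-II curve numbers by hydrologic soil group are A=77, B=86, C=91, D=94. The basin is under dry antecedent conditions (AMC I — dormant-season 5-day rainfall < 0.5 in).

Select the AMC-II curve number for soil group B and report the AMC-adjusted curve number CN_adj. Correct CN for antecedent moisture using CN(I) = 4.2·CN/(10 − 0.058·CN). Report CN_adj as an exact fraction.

CN_adj = 12900/179 ≈ 72.067

NRCS table: fallow, bare soil, soil group B → CN(II) = 86
Dry (AMC I): CN(I) = 4.2·86/(10 − 0.058·86) = (1806/5)/(1253/250) = 12900/179 ≈ 72.067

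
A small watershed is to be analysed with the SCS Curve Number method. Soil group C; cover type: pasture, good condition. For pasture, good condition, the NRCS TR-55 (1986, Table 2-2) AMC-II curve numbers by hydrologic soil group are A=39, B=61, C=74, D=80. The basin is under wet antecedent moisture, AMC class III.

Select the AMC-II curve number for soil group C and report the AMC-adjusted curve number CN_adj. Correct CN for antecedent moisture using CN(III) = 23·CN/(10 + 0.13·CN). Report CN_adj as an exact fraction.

CN_adj = 85100/981 ≈ 86.748

NRCS table: pasture, good condition, soil group C → CN(II) = 74
CN(III) from CN(II)=74: (23·74)/(10 + 0.13·74) = 85100/981 ≈ 86.748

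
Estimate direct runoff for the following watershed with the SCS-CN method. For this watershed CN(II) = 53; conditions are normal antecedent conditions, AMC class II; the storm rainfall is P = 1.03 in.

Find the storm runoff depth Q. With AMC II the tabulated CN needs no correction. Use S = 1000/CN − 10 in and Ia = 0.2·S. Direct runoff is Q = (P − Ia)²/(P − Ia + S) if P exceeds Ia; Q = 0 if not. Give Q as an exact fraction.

Q = 0 in ≈ 0.000 in

Average conditions: CN = 53 (no AMC adjustment).
Retention S: 1000/CN − 10 with CN=53.000 → S = 470/53 ≈ 8.868 in
Initial abstraction Ia = S/5 = (470/53)/5 = 94/53 ≈ 1.774 in
P = 1.030 ≤ Ia = 1.774 in: entire storm abstracted, Q = 0.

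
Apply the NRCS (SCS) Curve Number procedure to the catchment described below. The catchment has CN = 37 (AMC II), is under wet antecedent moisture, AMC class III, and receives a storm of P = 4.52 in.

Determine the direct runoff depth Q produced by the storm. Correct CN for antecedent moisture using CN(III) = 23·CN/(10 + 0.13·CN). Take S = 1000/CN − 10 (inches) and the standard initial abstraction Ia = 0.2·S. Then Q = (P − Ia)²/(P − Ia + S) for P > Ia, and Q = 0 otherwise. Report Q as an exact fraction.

Q = 4181303569/4726517825 in ≈ 0.885 in

Adjust CN=37 to AMC III: 23·37/(10 + 0.13·37) → 851 ÷ (1481/100) = 85100/1481 ≈ 57.461
Max retention: S = 1000/(85100/1481) − 10 = 6300/851 in (≈ 7.403 in)
Initial abstraction Ia = S/5 = (6300/851)/5 = 1260/851 ≈ 1.481 in
Since P=4.520 > Ia=1.481: effective rainfall P−Ia = 64663/21275 in
Q: (64663/21275)² ÷ (222163/21275) = 4181303569/4726517825 in (≈ 0.885 in)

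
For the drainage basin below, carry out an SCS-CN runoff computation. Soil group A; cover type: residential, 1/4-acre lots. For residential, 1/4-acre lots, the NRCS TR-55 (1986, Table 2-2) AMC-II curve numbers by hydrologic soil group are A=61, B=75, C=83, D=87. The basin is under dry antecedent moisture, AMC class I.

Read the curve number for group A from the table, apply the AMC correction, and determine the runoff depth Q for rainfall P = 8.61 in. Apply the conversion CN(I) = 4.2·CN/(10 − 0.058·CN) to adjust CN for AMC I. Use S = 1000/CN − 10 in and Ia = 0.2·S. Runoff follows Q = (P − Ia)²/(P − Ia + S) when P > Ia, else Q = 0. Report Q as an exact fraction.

Q = 56476096609/37902526900 in ≈ 1.490 in

NRCS table: residential, 1/4-acre lots, soil group A → CN(II) = 61
Adjust CN=61 to AMC I: 4.2·61/(10 − 0.058·61) → (1281/5) ÷ (3231/500) = 42700/1077 ≈ 39.647
Retention S: 1000/CN − 10 with CN=39.647 → S = 6500/427 ≈ 15.222 in
Initial abstraction Ia = S/5 = (6500/427)/5 = 1300/427 ≈ 3.044 in
P − Ia = 8.610 − 3.044 = 237647/42700 ≈ 5.566 in (> 0, runoff occurs)
Q: (237647/42700)² ÷ (887647/42700) = 56476096609/37902526900 in (≈ 1.490 in)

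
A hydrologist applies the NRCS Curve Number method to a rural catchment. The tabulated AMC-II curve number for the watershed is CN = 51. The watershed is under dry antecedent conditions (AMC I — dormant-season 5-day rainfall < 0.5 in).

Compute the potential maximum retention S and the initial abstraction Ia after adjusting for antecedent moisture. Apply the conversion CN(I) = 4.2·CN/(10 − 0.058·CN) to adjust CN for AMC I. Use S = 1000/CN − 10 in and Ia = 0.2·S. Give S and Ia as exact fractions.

S = 3500/153 in ≈ 22.876 in; Ia = 700/153 in ≈ 4.575 in

Adjust CN=51 to AMC I: 4.2·51/(10 − 0.058·51) → (1071/5) ÷ (3521/500) = 15300/503 ≈ 30.417
Max retention: S = 1000/(15300/503) − 10 = 3500/153 in (≈ 22.876 in)
Ia = 0.2S: 0.2·22.876 = 4.575 in (exactly 700/153)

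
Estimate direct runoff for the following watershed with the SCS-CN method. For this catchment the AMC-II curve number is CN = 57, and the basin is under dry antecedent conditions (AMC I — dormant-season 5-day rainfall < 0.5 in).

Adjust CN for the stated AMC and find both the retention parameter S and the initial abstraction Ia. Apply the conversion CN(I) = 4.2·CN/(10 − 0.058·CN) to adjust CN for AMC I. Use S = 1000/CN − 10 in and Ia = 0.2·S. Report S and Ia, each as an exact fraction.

CN(I) from CN(II)=57: (4.2·57)/(10 − 0.058·57) = 119700/3347 ≈ 35.763
Max retention: S = 1000/(119700/3347) − 10 = 21500/1197 in (≈ 17.962 in)
Initial abstraction Ia = S/5 = (21500/1197)/5 = 4300/1197 ≈ 3.592 in

S = 21500/1197 in ≈ 17.962 in; Ia = 4300/1197 in ≈ 3.592 in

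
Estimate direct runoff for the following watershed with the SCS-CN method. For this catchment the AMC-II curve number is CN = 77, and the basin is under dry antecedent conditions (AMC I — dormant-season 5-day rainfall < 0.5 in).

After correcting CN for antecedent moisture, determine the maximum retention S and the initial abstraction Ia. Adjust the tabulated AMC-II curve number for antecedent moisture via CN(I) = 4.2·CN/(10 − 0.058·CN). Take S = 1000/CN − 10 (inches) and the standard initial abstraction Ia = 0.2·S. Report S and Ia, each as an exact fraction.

Adjust CN=77 to AMC I: 4.2·77/(10 − 0.058·77) → (1617/5) ÷ (2767/500) = 161700/2767 ≈ 58.439
S = 1000/(161700/2767) − 10 = 11500/1617 in ≈ 7.112 in
Initial abstraction Ia = S/5 = (11500/1617)/5 = 2300/1617 ≈ 1.422 in

S = 11500/1617 in ≈ 7.112 in; Ia = 2300/1617 in ≈ 1.422 in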